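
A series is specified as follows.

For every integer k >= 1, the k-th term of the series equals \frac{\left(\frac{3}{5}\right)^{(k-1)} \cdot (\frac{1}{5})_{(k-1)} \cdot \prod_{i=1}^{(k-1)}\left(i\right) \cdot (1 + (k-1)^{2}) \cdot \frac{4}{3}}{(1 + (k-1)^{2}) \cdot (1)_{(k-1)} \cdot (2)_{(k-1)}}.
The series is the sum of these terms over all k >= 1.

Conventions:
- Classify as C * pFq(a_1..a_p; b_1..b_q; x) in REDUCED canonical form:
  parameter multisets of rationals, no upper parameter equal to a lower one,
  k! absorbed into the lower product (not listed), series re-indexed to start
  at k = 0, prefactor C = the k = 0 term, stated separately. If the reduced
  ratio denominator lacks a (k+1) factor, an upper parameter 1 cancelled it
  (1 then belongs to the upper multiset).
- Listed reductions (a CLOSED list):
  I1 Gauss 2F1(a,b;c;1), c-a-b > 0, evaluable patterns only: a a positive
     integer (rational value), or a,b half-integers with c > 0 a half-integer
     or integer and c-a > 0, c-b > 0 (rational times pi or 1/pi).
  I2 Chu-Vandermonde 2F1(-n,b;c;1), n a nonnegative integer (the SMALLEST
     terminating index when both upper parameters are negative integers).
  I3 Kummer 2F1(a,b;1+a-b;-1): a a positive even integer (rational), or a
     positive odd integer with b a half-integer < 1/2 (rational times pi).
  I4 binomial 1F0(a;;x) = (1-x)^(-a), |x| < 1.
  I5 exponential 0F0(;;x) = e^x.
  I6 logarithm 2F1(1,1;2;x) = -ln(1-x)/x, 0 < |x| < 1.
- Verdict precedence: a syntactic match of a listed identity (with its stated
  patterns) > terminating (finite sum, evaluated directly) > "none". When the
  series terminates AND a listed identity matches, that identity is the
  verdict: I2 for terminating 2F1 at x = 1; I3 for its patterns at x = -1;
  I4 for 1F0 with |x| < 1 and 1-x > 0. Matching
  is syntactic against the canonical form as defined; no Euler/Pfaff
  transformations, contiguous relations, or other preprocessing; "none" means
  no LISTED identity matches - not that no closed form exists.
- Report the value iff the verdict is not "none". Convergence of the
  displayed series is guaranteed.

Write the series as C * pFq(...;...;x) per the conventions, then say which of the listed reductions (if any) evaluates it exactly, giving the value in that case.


Reduced: x = \frac{3}{5}, 2F1, upper = {\frac{1}{5}, 1}, lower = {2}, C = \frac{4}{3}. Verdict: none - this 2F1 at x = \frac{3}{5} matches no listed pattern, and upper {\frac{1}{5}, 1} holds no stopper.

Key observation: t_0 = \frac{4}{3} here, and the factor k^2 + 1 cancels (top and bottom), leaving C = 4/3.
Step ratio: r(k) = \frac{3}{5} * (k+\frac{1}{5}) (k+1) / [(k+2) (k+1)] - rational; roots negated = parameters, x = \frac{3}{5}, C = \frac{4}{3}.


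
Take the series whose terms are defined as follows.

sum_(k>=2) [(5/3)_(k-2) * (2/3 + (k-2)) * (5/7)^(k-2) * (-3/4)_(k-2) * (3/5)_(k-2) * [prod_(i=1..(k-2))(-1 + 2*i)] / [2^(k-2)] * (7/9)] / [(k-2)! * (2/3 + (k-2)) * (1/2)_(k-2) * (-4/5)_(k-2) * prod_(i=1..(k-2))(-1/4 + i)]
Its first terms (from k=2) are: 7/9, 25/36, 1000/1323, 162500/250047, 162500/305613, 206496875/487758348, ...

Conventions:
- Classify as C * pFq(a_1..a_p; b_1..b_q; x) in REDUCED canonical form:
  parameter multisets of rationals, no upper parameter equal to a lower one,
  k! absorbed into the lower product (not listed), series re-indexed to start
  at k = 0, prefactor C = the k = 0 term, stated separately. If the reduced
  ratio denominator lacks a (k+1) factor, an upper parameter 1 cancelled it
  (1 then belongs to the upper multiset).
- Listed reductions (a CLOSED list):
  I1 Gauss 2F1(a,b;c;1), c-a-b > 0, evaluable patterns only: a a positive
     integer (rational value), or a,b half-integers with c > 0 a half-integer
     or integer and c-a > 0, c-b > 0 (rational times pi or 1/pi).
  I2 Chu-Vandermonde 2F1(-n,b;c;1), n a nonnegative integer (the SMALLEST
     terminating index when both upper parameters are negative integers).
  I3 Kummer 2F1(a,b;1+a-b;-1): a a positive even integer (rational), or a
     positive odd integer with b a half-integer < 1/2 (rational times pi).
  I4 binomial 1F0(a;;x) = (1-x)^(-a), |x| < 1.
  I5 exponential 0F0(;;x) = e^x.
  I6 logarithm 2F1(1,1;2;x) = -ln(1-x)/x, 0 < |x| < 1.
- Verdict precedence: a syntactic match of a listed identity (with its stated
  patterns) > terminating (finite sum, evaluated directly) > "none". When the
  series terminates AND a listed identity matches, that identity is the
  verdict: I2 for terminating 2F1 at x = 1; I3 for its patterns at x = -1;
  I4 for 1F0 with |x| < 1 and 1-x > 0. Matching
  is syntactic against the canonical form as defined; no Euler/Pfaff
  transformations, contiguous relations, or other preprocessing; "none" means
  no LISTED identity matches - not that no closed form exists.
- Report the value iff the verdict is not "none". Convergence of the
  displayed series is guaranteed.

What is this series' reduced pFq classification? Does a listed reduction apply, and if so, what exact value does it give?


Reduced: x = 5/7, 3F2, upper = {-3/4, 3/5, 5/3}, lower = {-4/5, 3/4}, C = 7/9. Verdict: none. A 3F2 with upper {-3/4, 3/5, 5/3} fits none of I1-I6 at x = 5/7; the sum runs forever.

Key observation: from the first term 7/9: the odd product 1*3*...*(2k-1) (C = 7/9, x = 5/7) is 2^k (1/2)_k.
Adjacent-term ratio: r(k) = (5/7) * (k-3/4) (k+3/5) (k+5/3) / [(k-4/5) (k+3/4) (k+1)] - rational in k. x = (5/7); t_0 = 7/9; negate the roots.


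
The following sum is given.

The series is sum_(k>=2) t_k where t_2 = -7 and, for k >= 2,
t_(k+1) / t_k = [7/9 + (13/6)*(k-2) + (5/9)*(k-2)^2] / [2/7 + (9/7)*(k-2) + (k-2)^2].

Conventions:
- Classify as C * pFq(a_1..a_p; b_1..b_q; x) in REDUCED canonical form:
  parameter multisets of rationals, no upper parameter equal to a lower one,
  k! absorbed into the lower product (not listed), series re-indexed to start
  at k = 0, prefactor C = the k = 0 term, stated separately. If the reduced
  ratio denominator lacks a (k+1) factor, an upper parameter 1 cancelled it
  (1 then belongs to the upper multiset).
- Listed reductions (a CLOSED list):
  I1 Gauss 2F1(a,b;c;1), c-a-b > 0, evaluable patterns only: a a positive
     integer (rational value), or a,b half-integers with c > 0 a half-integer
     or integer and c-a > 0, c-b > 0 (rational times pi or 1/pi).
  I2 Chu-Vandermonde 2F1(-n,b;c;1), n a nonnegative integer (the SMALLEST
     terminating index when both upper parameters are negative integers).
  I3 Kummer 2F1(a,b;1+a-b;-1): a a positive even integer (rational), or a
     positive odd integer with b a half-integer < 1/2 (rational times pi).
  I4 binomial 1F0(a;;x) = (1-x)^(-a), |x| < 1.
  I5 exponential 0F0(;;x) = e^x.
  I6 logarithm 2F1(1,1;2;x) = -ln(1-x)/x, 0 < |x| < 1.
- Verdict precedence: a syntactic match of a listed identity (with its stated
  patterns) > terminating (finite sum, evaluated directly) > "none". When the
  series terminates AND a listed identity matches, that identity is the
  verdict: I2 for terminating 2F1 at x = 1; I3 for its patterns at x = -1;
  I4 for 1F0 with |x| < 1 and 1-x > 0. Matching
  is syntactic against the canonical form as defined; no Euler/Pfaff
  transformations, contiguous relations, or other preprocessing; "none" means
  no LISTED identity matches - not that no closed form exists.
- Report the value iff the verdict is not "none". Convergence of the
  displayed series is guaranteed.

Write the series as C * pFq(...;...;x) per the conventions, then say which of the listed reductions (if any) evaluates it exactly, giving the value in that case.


Canonical form: C = -7 times 2F1 with upper {2/5, 7/2}, lower {2/7}, x = 5/9. Verdict: no listed reduction: x = 5/9 and upper {2/5, 7/2} fail every I1-I6 pattern.

Structural cue: t_0 = -7 here, and roots of the ratio polynomials (prefactor -7) are the negated parameters.
Consecutive-term ratio: r(k) = (5/9) * (k+2/5) (k+7/2) / [(k+2/7) (k+1)] - rational; roots negated = parameters, x = (5/9), C = -7.


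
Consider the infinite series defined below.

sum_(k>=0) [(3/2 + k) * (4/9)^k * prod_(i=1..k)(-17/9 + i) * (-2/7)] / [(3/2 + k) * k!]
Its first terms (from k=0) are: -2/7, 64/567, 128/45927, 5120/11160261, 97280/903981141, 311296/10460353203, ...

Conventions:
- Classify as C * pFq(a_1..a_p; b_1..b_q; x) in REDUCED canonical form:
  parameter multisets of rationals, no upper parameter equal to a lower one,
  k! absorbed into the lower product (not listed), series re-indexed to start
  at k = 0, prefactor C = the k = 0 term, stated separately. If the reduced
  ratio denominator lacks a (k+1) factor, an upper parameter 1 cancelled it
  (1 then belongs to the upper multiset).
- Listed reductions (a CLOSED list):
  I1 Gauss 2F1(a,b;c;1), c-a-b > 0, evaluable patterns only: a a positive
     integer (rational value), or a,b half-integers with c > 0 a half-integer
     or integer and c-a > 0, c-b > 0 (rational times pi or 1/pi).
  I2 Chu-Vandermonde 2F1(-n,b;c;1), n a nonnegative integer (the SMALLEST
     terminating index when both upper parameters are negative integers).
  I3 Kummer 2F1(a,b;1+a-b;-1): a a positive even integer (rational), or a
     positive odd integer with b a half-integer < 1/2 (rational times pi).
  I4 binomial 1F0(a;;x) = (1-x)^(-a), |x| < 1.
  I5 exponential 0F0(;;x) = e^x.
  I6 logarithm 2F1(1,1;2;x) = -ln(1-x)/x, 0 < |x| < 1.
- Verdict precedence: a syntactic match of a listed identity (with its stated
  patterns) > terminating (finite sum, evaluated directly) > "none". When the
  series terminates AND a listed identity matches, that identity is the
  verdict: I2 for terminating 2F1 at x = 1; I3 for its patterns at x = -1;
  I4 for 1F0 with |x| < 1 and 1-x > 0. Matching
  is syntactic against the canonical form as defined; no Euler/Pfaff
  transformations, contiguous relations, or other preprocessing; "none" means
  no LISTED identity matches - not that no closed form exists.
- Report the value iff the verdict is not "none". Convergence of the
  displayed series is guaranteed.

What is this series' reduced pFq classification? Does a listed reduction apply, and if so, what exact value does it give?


The series (x = 4/9) is 1F0: upper {-8/9}, lower {-}, prefactor -2/7. Verdict: the I4 binomial reduction applies (the 1F0 binomial series: exponent 8/9, x = 4/9). Sum: (-2/7) * (5/9)^(8/9).

Key step: with t_0 = -2/7, the running product (prefactor -2/7) telescopes to a rising factorial.
Ratio: r(k) = (4/9) * (k-8/9) / [(k+1)] - rational in k, leading ratio (4/9); with t_0 = -2/7, classification follows.


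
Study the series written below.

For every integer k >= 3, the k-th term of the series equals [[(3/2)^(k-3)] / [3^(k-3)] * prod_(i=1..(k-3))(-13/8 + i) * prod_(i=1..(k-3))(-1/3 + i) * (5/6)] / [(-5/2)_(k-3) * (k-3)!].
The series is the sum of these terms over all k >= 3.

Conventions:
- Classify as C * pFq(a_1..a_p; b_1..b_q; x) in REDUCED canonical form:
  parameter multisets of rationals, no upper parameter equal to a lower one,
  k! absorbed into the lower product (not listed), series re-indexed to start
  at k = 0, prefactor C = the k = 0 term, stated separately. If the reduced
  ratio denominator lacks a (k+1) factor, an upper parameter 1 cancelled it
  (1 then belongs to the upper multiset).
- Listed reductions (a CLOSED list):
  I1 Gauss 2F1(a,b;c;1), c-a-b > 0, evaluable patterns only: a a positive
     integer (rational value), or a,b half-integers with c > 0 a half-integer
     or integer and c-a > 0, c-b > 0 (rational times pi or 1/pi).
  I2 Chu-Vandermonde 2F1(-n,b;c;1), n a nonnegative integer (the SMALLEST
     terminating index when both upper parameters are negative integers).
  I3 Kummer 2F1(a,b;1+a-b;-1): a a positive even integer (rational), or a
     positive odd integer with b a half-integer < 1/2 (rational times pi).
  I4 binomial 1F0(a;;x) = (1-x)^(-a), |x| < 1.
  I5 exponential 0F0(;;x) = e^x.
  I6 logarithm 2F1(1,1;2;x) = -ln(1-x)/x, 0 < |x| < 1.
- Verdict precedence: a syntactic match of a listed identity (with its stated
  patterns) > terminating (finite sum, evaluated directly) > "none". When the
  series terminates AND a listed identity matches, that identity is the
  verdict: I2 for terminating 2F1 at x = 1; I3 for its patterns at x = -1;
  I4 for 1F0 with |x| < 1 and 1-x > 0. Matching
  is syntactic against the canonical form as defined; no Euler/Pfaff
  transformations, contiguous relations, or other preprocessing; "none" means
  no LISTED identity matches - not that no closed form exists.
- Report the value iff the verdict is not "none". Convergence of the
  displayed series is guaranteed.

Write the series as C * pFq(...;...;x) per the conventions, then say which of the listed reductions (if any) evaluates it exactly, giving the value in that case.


At argument 1/2: a 2F1 with upper {-5/8, 2/3}, lower {-5/2}, scaled by C = 5/6. Verdict: none - at argument 1/2 the multisets {-5/8, 2/3} ; {-5/2} match no listed identity.

The tell: t_0 being 5/6, the running product (C = 5/6) telescopes to a rising factorial.
Step ratio: r(k) = (1/2) * (k-5/8) (k+2/3) / [(k-5/2) (k+1)] - poly over poly, x = (1/2) from leading terms; C = 5/6 at k = 0.


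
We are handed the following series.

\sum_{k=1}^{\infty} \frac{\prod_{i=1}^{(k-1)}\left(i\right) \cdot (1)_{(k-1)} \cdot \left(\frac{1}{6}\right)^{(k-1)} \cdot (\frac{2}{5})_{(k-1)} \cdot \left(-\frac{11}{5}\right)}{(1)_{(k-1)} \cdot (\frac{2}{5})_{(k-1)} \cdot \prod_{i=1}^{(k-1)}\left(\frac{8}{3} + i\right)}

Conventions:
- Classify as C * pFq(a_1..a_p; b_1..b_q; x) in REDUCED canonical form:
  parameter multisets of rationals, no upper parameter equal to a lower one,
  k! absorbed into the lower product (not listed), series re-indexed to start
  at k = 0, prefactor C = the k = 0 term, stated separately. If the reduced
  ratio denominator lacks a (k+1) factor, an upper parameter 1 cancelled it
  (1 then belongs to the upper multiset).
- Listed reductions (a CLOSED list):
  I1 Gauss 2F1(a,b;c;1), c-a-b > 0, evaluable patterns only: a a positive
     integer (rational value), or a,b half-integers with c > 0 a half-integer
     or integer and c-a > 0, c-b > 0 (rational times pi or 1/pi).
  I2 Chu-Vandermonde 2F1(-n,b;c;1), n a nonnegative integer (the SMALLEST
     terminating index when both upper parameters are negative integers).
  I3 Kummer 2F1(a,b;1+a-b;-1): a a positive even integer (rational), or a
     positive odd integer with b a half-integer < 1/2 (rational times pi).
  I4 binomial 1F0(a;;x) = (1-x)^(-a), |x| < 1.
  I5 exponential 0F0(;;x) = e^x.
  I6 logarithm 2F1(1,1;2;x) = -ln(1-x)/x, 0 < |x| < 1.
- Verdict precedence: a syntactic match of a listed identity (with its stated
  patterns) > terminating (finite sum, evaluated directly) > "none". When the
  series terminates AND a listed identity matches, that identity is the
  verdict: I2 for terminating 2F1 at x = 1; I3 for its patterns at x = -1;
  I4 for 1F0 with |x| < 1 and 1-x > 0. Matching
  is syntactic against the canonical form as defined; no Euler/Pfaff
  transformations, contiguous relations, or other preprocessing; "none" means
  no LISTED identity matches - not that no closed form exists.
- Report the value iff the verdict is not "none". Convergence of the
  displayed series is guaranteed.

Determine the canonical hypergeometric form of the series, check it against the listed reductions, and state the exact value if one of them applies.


The tell: x = \frac{1}{6} and the parameter 2/5 appears in both the upper and lower lists and cancels.
Adjacent-term ratio: r(k) = \frac{1}{6} * (k+1) (k+1) / [(k+\frac{11}{3}) (k+1)] - poly over poly, x = \frac{1}{6} from leading terms; C = -\frac{11}{5} at k = 0.

At argument \frac{1}{6}: a 2F1 with upper {1, 1}, lower {\frac{11}{3}}, scaled by C = -\frac{11}{5}. Verdict: none - at argument \frac{1}{6} the multisets {1, 1} ; {\frac{11}{3}} match no listed identity.


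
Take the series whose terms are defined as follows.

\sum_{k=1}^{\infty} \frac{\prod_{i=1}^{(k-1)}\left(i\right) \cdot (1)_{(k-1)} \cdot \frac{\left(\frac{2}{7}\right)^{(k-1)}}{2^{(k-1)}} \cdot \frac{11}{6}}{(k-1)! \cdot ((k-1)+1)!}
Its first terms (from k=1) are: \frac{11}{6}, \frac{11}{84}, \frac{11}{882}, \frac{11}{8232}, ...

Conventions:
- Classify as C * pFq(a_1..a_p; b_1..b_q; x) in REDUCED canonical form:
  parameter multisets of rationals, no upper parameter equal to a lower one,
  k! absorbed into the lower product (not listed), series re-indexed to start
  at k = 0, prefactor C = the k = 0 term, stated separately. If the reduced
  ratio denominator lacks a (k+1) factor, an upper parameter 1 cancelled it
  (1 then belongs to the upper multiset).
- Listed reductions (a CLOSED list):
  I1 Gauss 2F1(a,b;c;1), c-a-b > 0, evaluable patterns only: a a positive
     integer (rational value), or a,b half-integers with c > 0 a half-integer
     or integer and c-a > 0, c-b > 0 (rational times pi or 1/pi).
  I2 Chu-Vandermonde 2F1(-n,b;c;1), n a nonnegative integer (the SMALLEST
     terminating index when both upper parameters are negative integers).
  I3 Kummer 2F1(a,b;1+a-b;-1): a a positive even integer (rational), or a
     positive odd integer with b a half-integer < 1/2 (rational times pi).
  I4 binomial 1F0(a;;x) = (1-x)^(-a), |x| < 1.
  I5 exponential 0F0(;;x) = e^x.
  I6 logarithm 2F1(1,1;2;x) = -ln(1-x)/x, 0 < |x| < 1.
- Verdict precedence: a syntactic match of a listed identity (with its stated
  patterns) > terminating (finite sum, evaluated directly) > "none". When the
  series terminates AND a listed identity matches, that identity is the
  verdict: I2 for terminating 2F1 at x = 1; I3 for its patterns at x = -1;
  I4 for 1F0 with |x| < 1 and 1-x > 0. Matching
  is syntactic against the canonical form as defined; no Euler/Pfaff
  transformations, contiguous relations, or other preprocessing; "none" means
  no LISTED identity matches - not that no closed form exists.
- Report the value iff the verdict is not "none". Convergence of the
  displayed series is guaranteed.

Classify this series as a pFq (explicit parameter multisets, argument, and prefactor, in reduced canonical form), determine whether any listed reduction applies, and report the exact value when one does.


Reduced: x = \frac{1}{7}, 2F1, upper = {1, 1}, lower = {2}, C = \frac{11}{6}. Verdict: this is logarithm (I6) (the logarithm: parameters (1,1;2), x = \frac{1}{7}). Sum: \left(-\frac{77}{6}\right) \cdot \ln\left(\frac{6}{7}\right).

Key observation: t_0 being \frac{11}{6}, the two k-th powers (C = 11/6) combine into one argument.
Consecutive-term ratio: r(k) = \frac{1}{7} * (k+1) (k+1) / [(k+2) (k+1)] - poly over poly, x = \frac{1}{7} from leading terms; C = \frac{11}{6} at k = 0.


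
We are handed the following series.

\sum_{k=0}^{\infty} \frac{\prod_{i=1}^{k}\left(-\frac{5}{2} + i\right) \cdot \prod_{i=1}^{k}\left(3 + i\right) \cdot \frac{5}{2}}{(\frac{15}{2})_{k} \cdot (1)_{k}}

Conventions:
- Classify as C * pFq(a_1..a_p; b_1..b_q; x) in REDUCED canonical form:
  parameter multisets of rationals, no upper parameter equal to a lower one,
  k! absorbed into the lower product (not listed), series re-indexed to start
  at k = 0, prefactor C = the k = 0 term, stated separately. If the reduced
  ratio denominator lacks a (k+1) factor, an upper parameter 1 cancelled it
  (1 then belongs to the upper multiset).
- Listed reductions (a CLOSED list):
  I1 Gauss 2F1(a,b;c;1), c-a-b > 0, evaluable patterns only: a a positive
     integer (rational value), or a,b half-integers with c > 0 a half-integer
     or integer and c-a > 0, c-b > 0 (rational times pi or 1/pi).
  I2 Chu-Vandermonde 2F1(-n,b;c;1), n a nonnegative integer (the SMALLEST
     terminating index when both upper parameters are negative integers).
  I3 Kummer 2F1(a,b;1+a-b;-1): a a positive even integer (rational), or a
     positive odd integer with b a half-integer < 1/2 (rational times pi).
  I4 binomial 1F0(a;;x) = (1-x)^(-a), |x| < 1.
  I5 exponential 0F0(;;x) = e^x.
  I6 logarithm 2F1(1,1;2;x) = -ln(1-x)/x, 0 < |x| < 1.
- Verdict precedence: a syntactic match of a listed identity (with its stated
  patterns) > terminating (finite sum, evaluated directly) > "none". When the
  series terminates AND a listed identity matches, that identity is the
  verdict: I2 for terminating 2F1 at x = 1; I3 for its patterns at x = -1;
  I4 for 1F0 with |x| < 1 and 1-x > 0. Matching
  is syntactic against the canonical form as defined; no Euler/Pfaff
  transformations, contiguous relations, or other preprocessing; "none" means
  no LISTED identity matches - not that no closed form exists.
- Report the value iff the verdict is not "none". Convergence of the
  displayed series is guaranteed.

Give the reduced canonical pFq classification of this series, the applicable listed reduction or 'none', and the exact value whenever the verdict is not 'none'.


The series (x = 1) is 2F1: upper {-\frac{3}{2}, 4}, lower {\frac{15}{2}}, prefactor \frac{5}{2}. Verdict at x = 1: the Gauss summation I1 matches (x = 1: the Gamma ratio telescopes since c-a-b = 5 > 0 and a = 4 in Z>0). Hence: \frac{429}{512}.

The tell: t_0 = \frac{5}{2} here, and the running product (prefactor 5/2) telescopes to a rising factorial.
Consecutive-term ratio: r(k) = 1 * (k-\frac{3}{2}) (k+4) / [(k+\frac{15}{2}) (k+1)] - rational; roots negated = parameters, x = 1, C = \frac{5}{2}.


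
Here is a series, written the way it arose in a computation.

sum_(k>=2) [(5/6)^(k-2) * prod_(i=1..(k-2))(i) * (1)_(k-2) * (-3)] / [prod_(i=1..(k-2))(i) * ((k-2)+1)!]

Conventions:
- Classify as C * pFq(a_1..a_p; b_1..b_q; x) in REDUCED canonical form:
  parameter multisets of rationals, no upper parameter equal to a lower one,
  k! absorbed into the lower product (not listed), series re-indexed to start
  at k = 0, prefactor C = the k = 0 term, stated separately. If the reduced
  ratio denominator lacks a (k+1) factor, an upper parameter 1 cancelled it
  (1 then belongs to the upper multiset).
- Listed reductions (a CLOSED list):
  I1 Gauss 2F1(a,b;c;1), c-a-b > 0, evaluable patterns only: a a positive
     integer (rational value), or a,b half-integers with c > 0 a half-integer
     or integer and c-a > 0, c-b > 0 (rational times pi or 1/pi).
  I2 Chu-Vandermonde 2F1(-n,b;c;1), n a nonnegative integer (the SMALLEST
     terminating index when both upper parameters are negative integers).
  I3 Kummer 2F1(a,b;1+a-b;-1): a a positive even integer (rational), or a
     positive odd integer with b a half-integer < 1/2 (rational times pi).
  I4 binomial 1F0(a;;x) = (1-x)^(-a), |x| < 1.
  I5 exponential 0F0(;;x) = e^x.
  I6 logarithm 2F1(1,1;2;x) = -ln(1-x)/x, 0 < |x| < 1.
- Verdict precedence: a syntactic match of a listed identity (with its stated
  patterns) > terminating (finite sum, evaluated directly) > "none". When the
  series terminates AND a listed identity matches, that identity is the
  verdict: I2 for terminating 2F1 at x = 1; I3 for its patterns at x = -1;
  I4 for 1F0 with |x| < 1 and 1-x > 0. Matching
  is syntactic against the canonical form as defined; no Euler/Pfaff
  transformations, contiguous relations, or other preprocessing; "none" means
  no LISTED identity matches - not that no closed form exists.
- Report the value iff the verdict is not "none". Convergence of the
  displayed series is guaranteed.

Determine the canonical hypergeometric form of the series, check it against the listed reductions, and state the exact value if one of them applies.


The tell: from the first term -3: the product of the first k integers (C = -3) is k!.
Consecutive-term ratio: r(k) = (5/6) * (k+1) (k+1) / [(k+2) (k+1)] - poly over poly, x = (5/6) from leading terms; C = -3 at k = 0.

Prefactor -3, argument 5/6: 2F1 with upper {1, 1} over lower {2}. Verdict: this is the I6 logarithm reduction (the logarithm: parameters (1,1;2), x = 5/6). Exact value: (18/5) * ln(1/6).


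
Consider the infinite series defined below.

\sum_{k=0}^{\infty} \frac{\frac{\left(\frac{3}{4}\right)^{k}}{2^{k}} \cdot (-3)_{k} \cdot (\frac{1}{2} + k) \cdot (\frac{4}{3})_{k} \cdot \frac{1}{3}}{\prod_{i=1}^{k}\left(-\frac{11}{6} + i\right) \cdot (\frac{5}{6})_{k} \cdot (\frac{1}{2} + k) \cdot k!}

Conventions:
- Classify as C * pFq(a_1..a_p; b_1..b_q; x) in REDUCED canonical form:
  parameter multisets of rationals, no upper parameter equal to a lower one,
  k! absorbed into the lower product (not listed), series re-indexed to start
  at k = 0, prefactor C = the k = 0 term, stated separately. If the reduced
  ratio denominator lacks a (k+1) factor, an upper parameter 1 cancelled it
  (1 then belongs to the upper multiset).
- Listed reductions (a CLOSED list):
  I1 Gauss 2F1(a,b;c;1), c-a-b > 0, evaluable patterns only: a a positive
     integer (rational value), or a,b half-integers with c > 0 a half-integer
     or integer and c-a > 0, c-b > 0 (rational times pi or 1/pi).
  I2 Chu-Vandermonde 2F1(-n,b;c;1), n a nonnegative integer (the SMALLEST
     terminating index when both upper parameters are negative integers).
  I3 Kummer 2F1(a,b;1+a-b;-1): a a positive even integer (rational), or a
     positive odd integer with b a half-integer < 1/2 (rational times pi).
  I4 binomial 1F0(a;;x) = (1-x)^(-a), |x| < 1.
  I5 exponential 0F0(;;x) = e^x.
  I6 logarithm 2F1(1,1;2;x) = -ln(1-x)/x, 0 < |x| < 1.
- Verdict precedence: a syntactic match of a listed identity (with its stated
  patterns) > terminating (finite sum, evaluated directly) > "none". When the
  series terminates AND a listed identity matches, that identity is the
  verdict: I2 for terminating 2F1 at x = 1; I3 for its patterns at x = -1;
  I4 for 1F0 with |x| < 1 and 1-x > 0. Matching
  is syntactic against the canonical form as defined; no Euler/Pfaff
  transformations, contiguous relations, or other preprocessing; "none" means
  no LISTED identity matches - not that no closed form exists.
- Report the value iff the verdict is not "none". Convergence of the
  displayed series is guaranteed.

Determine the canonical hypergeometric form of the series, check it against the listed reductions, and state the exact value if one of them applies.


x = \frac{3}{8} here; the reduced form reads 2F2, upper {-3, \frac{4}{3}}, lower {-\frac{5}{6}, \frac{5}{6}}, C = \frac{1}{3}. Verdict: terminating at k = 3: the factor (-3)_k kills every later term; summing the 4 survivors is exact. Value: -\frac{10499}{14025}.

The tell: from the first term \frac{1}{3}: the factor k + 1/2 cancels (top and bottom), leaving C = 1/3.
Adjacent-term ratio: r(k) = \frac{3}{8} * (k-3) (k+\frac{4}{3}) / [(k-\frac{5}{6}) (k+\frac{5}{6}) (k+1)] - rational in k, leading ratio \frac{3}{8}; with t_0 = \frac{1}{3}, classification follows.


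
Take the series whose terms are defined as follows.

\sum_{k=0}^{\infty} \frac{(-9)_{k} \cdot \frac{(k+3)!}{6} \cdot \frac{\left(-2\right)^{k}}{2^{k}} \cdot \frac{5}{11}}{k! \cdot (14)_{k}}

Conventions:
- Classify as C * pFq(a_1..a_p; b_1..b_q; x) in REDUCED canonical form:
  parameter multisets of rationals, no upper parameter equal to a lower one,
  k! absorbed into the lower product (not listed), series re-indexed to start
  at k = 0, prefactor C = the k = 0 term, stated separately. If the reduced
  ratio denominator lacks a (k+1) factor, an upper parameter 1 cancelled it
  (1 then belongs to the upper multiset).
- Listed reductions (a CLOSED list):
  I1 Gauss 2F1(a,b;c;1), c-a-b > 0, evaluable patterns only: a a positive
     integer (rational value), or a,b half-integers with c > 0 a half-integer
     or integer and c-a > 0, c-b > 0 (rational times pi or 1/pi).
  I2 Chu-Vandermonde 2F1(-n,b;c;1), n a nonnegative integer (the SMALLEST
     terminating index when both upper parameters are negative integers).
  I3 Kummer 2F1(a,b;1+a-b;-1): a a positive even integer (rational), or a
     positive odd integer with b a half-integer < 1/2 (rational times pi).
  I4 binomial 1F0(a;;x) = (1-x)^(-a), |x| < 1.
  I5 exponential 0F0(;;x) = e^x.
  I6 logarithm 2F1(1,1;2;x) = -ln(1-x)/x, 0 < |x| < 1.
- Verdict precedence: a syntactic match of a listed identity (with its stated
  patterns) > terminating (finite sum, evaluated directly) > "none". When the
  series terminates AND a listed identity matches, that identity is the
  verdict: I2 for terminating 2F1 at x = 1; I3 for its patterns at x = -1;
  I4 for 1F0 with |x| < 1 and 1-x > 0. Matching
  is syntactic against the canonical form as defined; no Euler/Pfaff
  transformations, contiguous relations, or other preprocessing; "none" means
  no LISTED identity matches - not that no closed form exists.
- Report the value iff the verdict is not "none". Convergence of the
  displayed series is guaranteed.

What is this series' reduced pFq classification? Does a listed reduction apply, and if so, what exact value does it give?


With C = \frac{5}{11}: the canonical form is 2F1(-9, 4; 14; -1). Verdict at x = -1: Kummer's theorem (I3) matches (x = -1; c = 14 equals 1+a-b for upper {-9, 4}: listed pattern). Its exact value is \frac{65}{11}.

Key observation: t_0 = \frac{5}{11} here, and the factorial ratio (prefactor 5/11) (k+a-1)!/(a-1)! is a rising factorial (a)_k.
Term ratio: r(k) = -1 * (k-9) (k+4) / [(k+14) (k+1)] - rational in k. x = -1; t_0 = \frac{5}{11}; negate the roots.


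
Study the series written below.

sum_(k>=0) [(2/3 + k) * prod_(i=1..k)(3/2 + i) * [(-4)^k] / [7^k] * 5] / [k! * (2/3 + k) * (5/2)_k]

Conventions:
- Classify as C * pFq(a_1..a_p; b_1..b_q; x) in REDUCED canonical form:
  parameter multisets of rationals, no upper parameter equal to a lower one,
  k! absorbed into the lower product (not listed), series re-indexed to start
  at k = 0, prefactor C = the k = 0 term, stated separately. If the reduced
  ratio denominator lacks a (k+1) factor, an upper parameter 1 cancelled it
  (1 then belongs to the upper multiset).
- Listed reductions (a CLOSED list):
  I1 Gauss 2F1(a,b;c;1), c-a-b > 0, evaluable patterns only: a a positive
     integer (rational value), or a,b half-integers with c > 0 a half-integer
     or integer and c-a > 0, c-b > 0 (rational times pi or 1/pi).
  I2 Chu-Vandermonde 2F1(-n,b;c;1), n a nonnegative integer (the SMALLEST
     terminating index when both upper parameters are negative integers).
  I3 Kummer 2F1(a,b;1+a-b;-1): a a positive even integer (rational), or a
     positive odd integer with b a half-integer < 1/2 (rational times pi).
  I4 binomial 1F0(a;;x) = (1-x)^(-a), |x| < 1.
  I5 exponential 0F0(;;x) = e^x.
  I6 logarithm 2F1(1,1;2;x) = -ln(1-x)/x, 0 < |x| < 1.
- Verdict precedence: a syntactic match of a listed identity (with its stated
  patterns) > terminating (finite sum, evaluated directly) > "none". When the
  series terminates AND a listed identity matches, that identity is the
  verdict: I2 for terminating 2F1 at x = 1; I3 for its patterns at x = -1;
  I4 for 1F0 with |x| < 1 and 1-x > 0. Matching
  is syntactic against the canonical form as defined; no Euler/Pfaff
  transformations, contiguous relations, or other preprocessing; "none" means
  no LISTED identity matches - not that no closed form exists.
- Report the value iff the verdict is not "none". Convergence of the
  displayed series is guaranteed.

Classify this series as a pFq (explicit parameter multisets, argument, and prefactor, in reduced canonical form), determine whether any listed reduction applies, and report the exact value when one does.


The tell: t_0 being 5, the two geometric factors (prefactor 5) combine into one argument.
Adjacent-term ratio: r(k) = (-4/7) * 1 / [(k+1)] ; factor over Q: parameters, x = (-4/7), and C = 5.

With C = 5: the canonical form is 0F0(-; -; -4/7). Verdict at x = -4/7: the exponential series (I5) matches (the 0F0 exponential series at x = -4/7). Hence: 5 * e^(-4/7).


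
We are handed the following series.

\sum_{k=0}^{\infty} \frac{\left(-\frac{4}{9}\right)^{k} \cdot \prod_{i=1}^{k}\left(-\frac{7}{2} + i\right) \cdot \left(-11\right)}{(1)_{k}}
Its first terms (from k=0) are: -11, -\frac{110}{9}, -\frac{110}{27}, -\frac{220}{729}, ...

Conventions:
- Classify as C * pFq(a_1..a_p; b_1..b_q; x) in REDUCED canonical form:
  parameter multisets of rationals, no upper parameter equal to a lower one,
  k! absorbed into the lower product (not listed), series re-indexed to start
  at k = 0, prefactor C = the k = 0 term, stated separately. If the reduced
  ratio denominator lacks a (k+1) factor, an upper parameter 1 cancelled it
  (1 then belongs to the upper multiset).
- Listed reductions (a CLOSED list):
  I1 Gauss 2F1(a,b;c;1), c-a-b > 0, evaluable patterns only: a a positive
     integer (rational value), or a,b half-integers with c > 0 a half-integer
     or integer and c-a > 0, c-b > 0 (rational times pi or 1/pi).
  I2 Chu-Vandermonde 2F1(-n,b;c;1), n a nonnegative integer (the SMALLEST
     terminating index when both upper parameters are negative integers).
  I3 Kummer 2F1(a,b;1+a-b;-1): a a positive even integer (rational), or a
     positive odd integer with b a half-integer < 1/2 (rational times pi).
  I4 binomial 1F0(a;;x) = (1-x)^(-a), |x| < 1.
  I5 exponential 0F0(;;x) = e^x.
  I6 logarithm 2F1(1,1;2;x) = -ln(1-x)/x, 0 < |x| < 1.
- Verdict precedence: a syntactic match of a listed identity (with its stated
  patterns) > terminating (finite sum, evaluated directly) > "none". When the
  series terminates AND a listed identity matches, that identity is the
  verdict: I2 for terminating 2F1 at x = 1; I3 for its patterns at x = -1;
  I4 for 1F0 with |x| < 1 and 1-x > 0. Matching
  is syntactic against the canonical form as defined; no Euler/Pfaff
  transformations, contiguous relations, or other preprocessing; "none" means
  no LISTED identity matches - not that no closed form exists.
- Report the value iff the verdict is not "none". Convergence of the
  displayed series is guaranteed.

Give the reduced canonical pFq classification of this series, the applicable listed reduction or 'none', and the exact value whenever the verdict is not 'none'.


This is -11 * 1F0(-\frac{5}{2}; -; -\frac{4}{9}) in reduced canonical form. Verdict at x = -\frac{4}{9}: binomial (I4) matches (the 1F0 binomial series: exponent 5/2, x = -\frac{4}{9}). Its exact value is \left(-11\right) \cdot \left(\frac{13}{9}\right)^{\frac{5}{2}}.

The tell: t_0 being -11, (1)_k (C = -11, x = -4/9) is k! itself.
Ratio: r(k) = -\frac{4}{9} * (k-\frac{5}{2}) / [(k+1)] - rational; roots negated = parameters, x = -\frac{4}{9}, C = -11.


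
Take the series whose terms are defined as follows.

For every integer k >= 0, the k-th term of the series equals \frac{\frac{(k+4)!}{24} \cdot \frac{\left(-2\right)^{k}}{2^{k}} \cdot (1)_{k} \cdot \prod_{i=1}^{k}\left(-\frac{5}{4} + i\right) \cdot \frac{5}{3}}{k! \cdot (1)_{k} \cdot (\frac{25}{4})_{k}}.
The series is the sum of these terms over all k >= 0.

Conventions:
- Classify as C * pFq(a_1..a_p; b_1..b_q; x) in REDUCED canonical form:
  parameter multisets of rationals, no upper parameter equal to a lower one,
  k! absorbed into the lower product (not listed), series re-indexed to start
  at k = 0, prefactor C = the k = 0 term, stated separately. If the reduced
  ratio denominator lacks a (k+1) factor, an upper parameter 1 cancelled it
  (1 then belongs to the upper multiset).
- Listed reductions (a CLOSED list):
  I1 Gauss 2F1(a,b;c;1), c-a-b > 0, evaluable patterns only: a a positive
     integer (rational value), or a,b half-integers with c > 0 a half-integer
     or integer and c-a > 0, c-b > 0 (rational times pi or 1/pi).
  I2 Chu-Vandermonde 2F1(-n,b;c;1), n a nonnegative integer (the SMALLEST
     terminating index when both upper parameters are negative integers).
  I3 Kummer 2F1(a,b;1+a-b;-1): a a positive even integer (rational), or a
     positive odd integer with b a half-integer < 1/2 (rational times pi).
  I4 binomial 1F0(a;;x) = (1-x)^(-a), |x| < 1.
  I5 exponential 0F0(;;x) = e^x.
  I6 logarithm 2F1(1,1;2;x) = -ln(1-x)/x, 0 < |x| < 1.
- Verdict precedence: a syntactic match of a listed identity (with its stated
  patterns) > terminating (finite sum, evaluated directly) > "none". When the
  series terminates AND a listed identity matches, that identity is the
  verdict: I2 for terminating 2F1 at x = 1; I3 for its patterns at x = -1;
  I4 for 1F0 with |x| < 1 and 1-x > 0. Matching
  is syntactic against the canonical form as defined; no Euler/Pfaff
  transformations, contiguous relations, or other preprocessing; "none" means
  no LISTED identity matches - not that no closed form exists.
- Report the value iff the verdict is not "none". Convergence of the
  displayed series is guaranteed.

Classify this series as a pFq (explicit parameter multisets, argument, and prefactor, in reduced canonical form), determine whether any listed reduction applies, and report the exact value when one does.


Canonical form: C = \frac{5}{3} times 2F1 with upper {-\frac{1}{4}, 5}, lower {\frac{25}{4}}, x = -1. Verdict: none. No listed pattern accepts 2F1(-\frac{1}{4}, 5; \frac{25}{4}; -1).

Structural cue: x = -1 and the two k-th powers (C = 5/3) combine into one argument.
Term ratio: r(k) = -1 * (k-\frac{1}{4}) (k+5) / [(k+\frac{25}{4}) (k+1)] - rational in k. x = -1; t_0 = \frac{5}{3}; negate the roots.


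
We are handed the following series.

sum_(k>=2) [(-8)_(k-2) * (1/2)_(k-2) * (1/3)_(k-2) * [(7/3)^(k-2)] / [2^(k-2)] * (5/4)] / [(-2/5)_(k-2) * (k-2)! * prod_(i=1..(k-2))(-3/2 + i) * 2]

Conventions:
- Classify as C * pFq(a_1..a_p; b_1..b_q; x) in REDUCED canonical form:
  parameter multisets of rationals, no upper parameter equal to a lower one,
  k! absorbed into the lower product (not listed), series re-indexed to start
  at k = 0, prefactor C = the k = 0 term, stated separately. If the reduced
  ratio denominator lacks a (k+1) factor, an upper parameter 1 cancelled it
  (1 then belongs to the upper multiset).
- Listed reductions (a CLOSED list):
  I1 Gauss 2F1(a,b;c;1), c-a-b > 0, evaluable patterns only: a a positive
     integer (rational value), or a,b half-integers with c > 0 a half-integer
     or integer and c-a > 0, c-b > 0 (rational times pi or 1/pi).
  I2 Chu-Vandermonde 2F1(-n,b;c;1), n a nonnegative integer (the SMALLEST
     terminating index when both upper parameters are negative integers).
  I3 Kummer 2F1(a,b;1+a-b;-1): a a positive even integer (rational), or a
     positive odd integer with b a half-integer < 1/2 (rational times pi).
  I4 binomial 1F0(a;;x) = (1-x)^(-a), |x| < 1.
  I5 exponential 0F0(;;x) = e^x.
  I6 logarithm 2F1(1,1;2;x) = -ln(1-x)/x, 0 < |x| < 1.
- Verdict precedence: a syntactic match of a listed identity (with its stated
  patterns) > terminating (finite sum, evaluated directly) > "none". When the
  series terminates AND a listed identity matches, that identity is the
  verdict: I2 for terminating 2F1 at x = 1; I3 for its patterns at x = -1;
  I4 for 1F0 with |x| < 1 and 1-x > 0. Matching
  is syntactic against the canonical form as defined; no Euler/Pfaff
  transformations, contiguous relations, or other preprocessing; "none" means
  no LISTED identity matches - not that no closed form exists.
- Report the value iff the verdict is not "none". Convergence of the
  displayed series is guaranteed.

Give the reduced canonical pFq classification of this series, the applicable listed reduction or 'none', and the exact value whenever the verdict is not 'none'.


Key observation: with t_0 = 5/8, the two k-th powers (C = 5/8) combine into one argument.
Ratio: r(k) = (7/6) * (k-8) (k+1/3) (k+1/2) / [(k-1/2) (k-2/5) (k+1)] - poly over poly, x = (7/6) from leading terms; C = 5/8 at k = 0.

The series (x = 7/6) is 3F2: upper {-8, 1/3, 1/2}, lower {-1/2, -2/5}, prefactor 5/8. Verdict: terminating - upper -8 stops the sum at k = 8; the 9 terms are added exactly. Exact value: 160201760397395/355856566920192.


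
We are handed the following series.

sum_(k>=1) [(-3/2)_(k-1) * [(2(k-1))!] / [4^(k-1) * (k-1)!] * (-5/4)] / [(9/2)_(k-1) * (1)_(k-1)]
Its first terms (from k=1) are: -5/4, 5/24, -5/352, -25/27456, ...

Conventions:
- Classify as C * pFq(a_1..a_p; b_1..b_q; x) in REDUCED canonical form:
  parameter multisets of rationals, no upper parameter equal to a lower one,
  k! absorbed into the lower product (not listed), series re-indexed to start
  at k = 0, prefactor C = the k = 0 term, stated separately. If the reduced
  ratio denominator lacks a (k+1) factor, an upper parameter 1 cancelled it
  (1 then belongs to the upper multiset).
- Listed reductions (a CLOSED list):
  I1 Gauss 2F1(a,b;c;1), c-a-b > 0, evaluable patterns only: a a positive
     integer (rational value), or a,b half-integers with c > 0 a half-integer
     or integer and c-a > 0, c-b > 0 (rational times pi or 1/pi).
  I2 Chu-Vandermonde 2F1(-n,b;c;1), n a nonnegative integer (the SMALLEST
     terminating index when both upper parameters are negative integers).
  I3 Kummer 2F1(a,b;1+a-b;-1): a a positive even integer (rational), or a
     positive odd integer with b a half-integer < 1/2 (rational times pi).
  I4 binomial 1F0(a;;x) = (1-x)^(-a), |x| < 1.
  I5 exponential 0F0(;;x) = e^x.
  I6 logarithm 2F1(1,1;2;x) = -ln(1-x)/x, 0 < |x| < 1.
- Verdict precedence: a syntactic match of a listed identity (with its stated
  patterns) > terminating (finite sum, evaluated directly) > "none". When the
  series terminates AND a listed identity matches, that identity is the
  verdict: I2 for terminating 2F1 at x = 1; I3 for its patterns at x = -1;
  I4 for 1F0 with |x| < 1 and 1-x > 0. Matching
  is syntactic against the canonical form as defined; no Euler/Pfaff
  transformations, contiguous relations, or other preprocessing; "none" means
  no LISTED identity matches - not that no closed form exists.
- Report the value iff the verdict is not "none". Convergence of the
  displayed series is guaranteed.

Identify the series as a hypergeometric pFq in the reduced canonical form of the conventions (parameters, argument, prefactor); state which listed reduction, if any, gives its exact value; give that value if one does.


Key observation: t_0 being -5/4, the (2k)!/(4^k k!) block (C = -5/4) is the Pochhammer (1/2)_k.
Ratio: r(k) = 1 * (k-3/2) (k+1/2) / [(k+9/2) (k+1)] - rational in k, leading ratio 1; with t_0 = -5/4, classification follows.

This is -5/4 * 2F1(-3/2, 1/2; 9/2; 1) in reduced canonical form. Verdict at x = 1: Gauss (I1, half-integer pattern) matches (x = 1; upper {-3/2, 1/2} half-integers, c = 9/2 in the evaluable pattern). Value: (-11025/32768) * pi.
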